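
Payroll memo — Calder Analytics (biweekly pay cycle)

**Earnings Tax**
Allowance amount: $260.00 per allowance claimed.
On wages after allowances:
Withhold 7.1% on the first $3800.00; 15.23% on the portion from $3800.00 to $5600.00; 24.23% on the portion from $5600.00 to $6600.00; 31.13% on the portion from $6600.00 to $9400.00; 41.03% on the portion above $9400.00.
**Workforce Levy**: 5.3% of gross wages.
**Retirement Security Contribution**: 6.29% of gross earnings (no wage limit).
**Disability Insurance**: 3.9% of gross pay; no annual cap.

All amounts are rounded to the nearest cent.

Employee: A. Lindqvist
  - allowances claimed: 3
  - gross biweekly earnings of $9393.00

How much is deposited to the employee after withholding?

Earnings Tax: taxable = $9393.00 − 3×$260.00 = $8613.00
  $786.24 + 31.13% × ($8613.00 − $6600.00) = $786.24 + 31.13% × $2013.00 = $1412.89
Workforce Levy: 5.3% × $9393.00 = $497.83
Retirement Security Contribution: 6.29% × $9393.00 = $590.82
Disability Insurance: 3.9% × $9393.00 = $366.33
Total withheld: $1412.89 + $497.83 + $590.82 + $366.33 = $2867.87
Net pay: $9393.00 − $2867.87 = $6525.13

$6525.13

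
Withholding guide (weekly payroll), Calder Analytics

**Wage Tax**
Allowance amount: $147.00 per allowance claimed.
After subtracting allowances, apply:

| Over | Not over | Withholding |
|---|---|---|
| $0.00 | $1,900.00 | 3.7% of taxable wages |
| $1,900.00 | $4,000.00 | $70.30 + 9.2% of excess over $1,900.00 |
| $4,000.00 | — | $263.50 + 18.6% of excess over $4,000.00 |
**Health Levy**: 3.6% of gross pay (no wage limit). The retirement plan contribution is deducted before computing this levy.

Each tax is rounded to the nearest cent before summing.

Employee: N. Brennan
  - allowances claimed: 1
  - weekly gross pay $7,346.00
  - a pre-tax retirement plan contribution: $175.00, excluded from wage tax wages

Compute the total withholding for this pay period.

$1,084.12

Wage Tax: taxable = $7,346.00 − $175.00 − 1×$147.00 = $7,024.00
  $263.50 + 18.6% × ($7,024.00 − $4,000.00) = $263.50 + 18.6% × $3,024.00 = $825.96
Health Levy: 3.6% × $7,171.00 = $258.16
Total: $825.96 + $258.16 = $1,084.12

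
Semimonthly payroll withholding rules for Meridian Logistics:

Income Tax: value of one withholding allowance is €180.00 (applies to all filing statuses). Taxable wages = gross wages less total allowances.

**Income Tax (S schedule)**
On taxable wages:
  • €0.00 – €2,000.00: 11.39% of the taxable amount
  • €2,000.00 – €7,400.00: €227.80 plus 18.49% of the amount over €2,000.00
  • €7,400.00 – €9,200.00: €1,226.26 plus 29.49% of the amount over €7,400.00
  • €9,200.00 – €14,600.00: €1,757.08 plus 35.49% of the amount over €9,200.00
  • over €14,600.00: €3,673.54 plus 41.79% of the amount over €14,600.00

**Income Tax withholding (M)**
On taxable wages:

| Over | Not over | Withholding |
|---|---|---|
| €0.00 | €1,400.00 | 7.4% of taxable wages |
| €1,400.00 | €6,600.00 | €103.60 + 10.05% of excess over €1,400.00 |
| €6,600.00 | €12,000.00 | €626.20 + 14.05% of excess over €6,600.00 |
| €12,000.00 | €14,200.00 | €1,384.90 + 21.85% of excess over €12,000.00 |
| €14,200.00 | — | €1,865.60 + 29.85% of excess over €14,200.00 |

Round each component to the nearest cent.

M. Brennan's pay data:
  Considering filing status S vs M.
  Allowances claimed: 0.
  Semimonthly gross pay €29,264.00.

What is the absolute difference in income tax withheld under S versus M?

Income Tax (S): taxable = €29,264.00
  €3,673.54 + 41.79% × (€29,264.00 − €14,600.00) = €3,673.54 + 41.79% × €14,664.00 = €9,801.63
Income Tax (M): taxable = €29,264.00
  €1,865.60 + 29.85% × (€29,264.00 − €14,200.00) = €1,865.60 + 29.85% × €15,064.00 = €6,362.20
Difference: |€9,801.63 − €6,362.20| = €3,439.43 (higher under S)

€3,439.43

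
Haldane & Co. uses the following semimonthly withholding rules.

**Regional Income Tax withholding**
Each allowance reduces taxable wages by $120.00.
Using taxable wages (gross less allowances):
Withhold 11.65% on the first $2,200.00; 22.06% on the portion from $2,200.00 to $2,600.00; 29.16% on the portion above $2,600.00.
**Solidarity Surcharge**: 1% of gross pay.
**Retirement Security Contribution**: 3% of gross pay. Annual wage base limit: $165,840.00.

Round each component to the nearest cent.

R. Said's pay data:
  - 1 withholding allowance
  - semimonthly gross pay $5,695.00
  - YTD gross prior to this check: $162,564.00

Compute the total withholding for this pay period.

Regional Income Tax: taxable = $5,695.00 − 1×$120.00 = $5,575.00
  $344.54 + 29.16% × ($5,575.00 − $2,600.00) = $344.54 + 29.16% × $2,975.00 = $1,212.05
Solidarity Surcharge: 1% × $5,695.00 = $56.95
Retirement Security Contribution: cap $165,840.00 − YTD $162,564.00 = $3,276.00 subject; 3% × $3,276.00 = $98.28
Total: $1,212.05 + $56.95 + $98.28 = $1,367.28

$1,367.28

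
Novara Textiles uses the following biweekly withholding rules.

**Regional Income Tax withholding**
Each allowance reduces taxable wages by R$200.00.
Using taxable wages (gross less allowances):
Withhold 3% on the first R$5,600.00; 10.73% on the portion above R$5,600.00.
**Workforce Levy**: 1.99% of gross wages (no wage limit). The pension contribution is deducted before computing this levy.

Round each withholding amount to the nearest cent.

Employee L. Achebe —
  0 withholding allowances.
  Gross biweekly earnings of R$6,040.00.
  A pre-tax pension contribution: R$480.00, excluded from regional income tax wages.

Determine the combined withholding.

Regional Income Tax: taxable = R$6,040.00 − R$480.00 = R$5,560.00
  3% × R$5,560.00 = R$166.80
Workforce Levy: 1.99% × R$5,560.00 = R$110.64
Total: R$166.80 + R$110.64 = R$277.44

R$277.44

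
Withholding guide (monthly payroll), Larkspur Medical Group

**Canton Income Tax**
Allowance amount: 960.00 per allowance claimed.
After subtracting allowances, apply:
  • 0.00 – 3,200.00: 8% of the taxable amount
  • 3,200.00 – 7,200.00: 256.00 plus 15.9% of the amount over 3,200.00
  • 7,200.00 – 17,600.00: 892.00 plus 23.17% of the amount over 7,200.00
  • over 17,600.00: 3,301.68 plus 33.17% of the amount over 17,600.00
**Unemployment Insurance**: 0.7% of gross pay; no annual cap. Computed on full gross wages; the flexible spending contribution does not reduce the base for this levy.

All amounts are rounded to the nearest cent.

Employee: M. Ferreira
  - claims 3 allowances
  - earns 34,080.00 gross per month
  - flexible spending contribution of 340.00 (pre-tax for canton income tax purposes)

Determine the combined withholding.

Canton Income Tax: taxable = 34,080.00 − 340.00 − 3×960.00 = 30,860.00
  3,301.68 + 33.17% × (30,860.00 − 17,600.00) = 3,301.68 + 33.17% × 13,260.00 = 7,700.02
Unemployment Insurance: 0.7% × 34,080.00 = 238.56
Total: 7,700.02 + 238.56 = 7,938.58

7,938.58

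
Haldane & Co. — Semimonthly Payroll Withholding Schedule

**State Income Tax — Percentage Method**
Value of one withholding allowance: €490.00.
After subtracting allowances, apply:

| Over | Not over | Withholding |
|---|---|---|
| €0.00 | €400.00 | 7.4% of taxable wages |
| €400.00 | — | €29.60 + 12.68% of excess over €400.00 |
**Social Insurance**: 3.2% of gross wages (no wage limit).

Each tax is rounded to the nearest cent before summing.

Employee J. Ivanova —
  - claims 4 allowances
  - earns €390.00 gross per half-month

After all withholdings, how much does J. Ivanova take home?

State Income Tax: taxable = €390.00 − 4×€490.00 = €-1570.00
  Taxable ≤ 0 → €0.00
Social Insurance: 3.2% × €390.00 = €12.48
Total withheld: €0.00 + €12.48 = €12.48
Net pay: €390.00 − €12.48 = €377.52

€377.52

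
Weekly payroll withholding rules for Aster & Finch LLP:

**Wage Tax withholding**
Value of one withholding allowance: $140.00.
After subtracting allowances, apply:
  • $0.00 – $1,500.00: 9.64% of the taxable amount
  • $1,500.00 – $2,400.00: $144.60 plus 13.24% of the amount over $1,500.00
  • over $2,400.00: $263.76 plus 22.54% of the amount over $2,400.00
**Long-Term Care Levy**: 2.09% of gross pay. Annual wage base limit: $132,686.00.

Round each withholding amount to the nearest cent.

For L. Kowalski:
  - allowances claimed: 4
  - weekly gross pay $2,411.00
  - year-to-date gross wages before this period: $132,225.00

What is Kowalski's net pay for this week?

$2,210.30

Wage Tax: taxable = $2,411.00 − 4×$140.00 = $1,851.00
  $144.60 + 13.24% × ($1,851.00 − $1,500.00) = $144.60 + 13.24% × $351.00 = $191.07
Long-Term Care Levy: cap $132,686.00 − YTD $132,225.00 = $461.00 subject; 2.09% × $461.00 = $9.63
Total withheld: $191.07 + $9.63 = $200.70
Net pay: $2,411.00 − $200.70 = $2,210.30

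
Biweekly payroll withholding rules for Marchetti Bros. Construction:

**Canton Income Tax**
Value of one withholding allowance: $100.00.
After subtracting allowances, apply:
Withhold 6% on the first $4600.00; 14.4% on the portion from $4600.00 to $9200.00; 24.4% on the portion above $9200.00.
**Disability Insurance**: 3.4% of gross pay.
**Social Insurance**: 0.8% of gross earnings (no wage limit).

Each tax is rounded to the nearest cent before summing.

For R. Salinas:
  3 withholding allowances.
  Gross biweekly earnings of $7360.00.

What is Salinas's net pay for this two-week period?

$6420.64

Canton Income Tax: taxable = $7360.00 − 3×$100.00 = $7060.00
  $276.00 + 14.4% × ($7060.00 − $4600.00) = $276.00 + 14.4% × $2460.00 = $630.24
Disability Insurance: 3.4% × $7360.00 = $250.24
Social Insurance: 0.8% × $7360.00 = $58.88
Total withheld: $630.24 + $250.24 + $58.88 = $939.36
Net pay: $7360.00 − $939.36 = $6420.64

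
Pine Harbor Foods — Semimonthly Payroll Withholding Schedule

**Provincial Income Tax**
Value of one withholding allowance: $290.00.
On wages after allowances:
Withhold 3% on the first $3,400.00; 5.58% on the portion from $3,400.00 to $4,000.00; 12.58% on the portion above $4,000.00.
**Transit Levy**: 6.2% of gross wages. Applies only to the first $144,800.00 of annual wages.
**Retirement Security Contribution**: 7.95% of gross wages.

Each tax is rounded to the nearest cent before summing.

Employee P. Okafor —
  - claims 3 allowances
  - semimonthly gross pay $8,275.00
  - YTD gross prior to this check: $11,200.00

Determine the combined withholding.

$1,734.74

Provincial Income Tax: taxable = $8,275.00 − 3×$290.00 = $7,405.00
  $135.48 + 12.58% × ($7,405.00 − $4,000.00) = $135.48 + 12.58% × $3,405.00 = $563.83
Transit Levy: 6.2% × $8,275.00 = $513.05
Retirement Security Contribution: 7.95% × $8,275.00 = $657.86
Total: $563.83 + $513.05 + $657.86 = $1,734.74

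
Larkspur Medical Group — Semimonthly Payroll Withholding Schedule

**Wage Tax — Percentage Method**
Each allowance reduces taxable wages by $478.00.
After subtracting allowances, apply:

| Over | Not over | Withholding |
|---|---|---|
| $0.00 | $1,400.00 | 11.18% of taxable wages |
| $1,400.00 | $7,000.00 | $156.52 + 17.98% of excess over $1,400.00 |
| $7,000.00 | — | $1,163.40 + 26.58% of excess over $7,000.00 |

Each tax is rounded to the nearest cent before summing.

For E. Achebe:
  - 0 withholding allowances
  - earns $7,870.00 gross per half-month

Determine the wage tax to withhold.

Wage Tax: taxable = $7,870.00
  $1,163.40 + 26.58% × ($7,870.00 − $7,000.00) = $1,163.40 + 26.58% × $870.00 = $1,394.65

$1,394.65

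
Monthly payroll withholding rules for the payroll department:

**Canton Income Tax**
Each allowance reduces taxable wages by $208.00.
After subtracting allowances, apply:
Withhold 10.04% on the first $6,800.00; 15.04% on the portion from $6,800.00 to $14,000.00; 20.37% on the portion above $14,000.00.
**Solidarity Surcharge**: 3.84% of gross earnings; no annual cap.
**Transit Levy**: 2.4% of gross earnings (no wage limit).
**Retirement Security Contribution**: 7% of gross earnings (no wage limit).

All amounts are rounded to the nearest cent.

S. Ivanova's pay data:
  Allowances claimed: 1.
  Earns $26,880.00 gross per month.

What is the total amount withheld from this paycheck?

$7,905.80

Canton Income Tax: taxable = $26,880.00 − 1×$208.00 = $26,672.00
  $1,765.60 + 20.37% × ($26,672.00 − $14,000.00) = $1,765.60 + 20.37% × $12,672.00 = $4,346.89
Solidarity Surcharge: 3.84% × $26,880.00 = $1,032.19
Transit Levy: 2.4% × $26,880.00 = $645.12
Retirement Security Contribution: 7% × $26,880.00 = $1,881.60
Total: $4,346.89 + $1,032.19 + $645.12 + $1,881.60 = $7,905.80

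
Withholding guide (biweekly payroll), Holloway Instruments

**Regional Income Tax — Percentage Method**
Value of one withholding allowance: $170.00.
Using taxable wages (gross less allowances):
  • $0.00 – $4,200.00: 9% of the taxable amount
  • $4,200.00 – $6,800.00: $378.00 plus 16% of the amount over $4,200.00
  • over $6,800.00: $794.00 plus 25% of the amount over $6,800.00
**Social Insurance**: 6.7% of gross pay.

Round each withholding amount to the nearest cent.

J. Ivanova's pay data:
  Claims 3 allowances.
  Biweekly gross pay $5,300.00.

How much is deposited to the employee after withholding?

Regional Income Tax: taxable = $5,300.00 − 3×$170.00 = $4,790.00
  $378.00 + 16% × ($4,790.00 − $4,200.00) = $378.00 + 16% × $590.00 = $472.40
Social Insurance: 6.7% × $5,300.00 = $355.10
Total withheld: $472.40 + $355.10 = $827.50
Net pay: $5,300.00 − $827.50 = $4,472.50

$4,472.50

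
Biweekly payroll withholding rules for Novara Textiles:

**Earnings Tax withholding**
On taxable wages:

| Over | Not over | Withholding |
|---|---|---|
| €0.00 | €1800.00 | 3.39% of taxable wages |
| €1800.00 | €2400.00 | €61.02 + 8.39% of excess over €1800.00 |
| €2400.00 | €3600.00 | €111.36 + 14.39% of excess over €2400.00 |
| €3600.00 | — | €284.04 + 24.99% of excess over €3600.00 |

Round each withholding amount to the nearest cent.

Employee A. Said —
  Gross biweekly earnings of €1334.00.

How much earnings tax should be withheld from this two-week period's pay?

Earnings Tax: taxable = €1334.00
  3.39% × €1334.00 = €45.22

€45.22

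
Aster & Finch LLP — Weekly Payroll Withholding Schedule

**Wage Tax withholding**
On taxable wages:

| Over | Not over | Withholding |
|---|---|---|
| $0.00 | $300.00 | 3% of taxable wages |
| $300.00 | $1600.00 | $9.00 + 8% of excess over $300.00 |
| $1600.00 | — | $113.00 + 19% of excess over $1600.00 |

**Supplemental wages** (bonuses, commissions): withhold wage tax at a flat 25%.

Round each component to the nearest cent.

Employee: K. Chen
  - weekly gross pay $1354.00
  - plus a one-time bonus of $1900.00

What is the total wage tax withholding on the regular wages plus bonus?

Wage Tax: taxable = $1354.00
  $9.00 + 8% × ($1354.00 − $300.00) = $9.00 + 8% × $1054.00 = $93.32
Supplemental (25% flat on bonus): 25% × $1900.00 = $475.00
Total wage tax: $93.32 + $475.00 = $568.32

$568.32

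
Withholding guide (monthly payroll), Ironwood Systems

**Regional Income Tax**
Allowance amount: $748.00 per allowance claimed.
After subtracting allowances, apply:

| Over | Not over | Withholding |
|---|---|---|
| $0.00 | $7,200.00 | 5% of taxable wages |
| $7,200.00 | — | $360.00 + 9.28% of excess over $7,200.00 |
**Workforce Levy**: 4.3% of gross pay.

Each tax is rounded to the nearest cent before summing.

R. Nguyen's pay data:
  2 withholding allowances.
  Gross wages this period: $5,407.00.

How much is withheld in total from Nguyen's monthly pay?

$428.05

Regional Income Tax: taxable = $5,407.00 − 2×$748.00 = $3,911.00
  5% × $3,911.00 = $195.55
Workforce Levy: 4.3% × $5,407.00 = $232.50
Total: $195.55 + $232.50 = $428.05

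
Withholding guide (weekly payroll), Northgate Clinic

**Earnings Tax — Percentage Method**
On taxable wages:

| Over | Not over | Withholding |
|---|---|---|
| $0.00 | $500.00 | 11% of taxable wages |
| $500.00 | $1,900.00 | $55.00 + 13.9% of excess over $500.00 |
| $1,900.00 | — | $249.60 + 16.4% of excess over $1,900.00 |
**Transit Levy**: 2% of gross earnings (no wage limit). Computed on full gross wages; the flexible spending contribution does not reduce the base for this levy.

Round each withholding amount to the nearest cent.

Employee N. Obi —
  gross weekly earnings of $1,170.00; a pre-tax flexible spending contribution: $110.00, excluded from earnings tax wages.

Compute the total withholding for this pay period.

Earnings Tax: taxable = $1,170.00 − $110.00 = $1,060.00
  $55.00 + 13.9% × ($1,060.00 − $500.00) = $55.00 + 13.9% × $560.00 = $132.84
Transit Levy: 2% × $1,170.00 = $23.40
Total: $132.84 + $23.40 = $156.24

$156.24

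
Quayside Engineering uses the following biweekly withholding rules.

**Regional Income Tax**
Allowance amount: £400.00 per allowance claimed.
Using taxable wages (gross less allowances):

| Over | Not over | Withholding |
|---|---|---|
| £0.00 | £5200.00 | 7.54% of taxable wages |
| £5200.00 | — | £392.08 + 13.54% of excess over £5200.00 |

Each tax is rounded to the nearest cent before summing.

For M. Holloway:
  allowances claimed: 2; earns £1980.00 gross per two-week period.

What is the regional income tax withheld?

Regional Income Tax: taxable = £1980.00 − 2×£400.00 = £1180.00
  7.54% × £1180.00 = £88.97

£88.97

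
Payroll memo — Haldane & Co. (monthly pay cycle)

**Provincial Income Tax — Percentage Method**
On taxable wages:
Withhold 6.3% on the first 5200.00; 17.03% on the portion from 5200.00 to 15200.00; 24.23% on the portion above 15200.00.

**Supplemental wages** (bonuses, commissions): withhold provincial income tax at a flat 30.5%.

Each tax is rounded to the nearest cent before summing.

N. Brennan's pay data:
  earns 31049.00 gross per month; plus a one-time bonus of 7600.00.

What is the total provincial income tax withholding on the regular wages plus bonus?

Provincial Income Tax: taxable = 31049.00
  2030.60 + 24.23% × (31049.00 − 15200.00) = 2030.60 + 24.23% × 15849.00 = 5870.81
Supplemental (30.5% flat on bonus): 30.5% × 7600.00 = 2318.00
Total provincial income tax: 5870.81 + 2318.00 = 8188.81

8188.81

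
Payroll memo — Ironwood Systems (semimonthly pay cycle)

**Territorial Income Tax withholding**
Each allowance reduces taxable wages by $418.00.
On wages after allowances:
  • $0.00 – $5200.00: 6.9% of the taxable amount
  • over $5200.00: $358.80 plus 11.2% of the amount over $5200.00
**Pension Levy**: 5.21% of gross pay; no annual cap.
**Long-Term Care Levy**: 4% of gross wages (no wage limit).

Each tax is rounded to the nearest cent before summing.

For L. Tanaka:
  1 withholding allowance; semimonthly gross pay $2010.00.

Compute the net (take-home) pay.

Territorial Income Tax: taxable = $2010.00 − 1×$418.00 = $1592.00
  6.9% × $1592.00 = $109.85
Pension Levy: 5.21% × $2010.00 = $104.72
Long-Term Care Levy: 4% × $2010.00 = $80.40
Total withheld: $109.85 + $104.72 + $80.40 = $294.97
Net pay: $2010.00 − $294.97 = $1715.03

$1715.03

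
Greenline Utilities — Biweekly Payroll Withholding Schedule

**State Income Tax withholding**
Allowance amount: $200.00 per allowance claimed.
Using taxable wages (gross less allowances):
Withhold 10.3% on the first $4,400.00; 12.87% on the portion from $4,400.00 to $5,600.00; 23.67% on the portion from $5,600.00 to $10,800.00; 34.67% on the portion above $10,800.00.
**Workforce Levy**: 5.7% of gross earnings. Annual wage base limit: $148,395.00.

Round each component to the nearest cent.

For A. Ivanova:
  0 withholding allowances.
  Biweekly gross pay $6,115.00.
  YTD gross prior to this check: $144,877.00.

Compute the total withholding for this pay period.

$930.07

State Income Tax: taxable = $6,115.00
  $607.64 + 23.67% × ($6,115.00 − $5,600.00) = $607.64 + 23.67% × $515.00 = $729.54
Workforce Levy: cap $148,395.00 − YTD $144,877.00 = $3,518.00 subject; 5.7% × $3,518.00 = $200.53
Total: $729.54 + $200.53 = $930.07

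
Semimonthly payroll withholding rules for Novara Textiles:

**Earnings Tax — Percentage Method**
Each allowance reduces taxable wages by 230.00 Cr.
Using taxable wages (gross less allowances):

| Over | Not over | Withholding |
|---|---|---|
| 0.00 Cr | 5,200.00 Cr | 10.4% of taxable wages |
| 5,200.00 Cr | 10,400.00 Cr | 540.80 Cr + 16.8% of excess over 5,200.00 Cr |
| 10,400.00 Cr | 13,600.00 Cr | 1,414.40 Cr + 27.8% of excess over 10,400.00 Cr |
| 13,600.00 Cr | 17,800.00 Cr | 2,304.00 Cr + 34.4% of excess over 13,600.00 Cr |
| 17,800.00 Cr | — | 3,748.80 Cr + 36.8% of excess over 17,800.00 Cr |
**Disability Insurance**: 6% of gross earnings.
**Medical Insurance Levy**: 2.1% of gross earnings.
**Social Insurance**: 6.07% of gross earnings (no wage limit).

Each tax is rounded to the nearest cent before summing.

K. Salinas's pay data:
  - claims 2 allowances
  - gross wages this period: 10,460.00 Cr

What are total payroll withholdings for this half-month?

2,829.38 Cr

Earnings Tax: taxable = 10,460.00 Cr − 2×230.00 Cr = 10,000.00 Cr
  540.80 Cr + 16.8% × (10,000.00 Cr − 5,200.00 Cr) = 540.80 Cr + 16.8% × 4,800.00 Cr = 1,347.20 Cr
Disability Insurance: 6% × 10,460.00 Cr = 627.60 Cr
Medical Insurance Levy: 2.1% × 10,460.00 Cr = 219.66 Cr
Social Insurance: 6.07% × 10,460.00 Cr = 634.92 Cr
Total: 1,347.20 Cr + 627.60 Cr + 219.66 Cr + 634.92 Cr = 2,829.38 Cr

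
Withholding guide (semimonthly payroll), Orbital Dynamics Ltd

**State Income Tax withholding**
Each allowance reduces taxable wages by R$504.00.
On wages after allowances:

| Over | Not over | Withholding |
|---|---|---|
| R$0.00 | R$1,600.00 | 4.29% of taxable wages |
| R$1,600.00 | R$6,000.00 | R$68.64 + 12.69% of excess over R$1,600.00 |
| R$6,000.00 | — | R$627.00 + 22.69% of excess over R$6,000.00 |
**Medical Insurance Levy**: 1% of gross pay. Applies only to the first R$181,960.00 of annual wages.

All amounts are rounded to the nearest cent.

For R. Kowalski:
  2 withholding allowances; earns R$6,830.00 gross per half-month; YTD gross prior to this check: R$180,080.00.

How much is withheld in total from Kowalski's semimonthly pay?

State Income Tax: taxable = R$6,830.00 − 2×R$504.00 = R$5,822.00
  R$68.64 + 12.69% × (R$5,822.00 − R$1,600.00) = R$68.64 + 12.69% × R$4,222.00 = R$604.41
Medical Insurance Levy: cap R$181,960.00 − YTD R$180,080.00 = R$1,880.00 subject; 1% × R$1,880.00 = R$18.80
Total: R$604.41 + R$18.80 = R$623.21

R$623.21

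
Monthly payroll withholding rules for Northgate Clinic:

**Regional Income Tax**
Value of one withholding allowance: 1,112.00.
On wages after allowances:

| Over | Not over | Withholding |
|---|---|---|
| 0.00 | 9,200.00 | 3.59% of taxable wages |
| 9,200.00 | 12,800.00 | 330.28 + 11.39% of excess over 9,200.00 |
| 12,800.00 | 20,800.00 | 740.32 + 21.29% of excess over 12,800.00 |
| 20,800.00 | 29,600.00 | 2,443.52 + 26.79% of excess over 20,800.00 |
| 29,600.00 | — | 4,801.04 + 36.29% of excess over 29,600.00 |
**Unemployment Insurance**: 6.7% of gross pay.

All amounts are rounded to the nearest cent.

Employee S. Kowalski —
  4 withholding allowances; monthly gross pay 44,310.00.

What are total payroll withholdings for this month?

Regional Income Tax: taxable = 44,310.00 − 4×1,112.00 = 39,862.00
  4,801.04 + 36.29% × (39,862.00 − 29,600.00) = 4,801.04 + 36.29% × 10,262.00 = 8,525.12
Unemployment Insurance: 6.7% × 44,310.00 = 2,968.77
Total: 8,525.12 + 2,968.77 = 11,493.89

11,493.89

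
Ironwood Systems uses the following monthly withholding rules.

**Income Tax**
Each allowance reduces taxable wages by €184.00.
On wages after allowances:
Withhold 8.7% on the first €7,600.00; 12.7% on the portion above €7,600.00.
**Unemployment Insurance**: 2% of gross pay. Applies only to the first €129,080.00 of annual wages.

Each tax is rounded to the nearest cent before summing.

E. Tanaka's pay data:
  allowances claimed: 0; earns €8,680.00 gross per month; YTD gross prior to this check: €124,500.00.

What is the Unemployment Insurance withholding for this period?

€91.60

Unemployment Insurance: cap €129,080.00 − YTD €124,500.00 = €4,580.00 subject; 2% × €4,580.00 = €91.60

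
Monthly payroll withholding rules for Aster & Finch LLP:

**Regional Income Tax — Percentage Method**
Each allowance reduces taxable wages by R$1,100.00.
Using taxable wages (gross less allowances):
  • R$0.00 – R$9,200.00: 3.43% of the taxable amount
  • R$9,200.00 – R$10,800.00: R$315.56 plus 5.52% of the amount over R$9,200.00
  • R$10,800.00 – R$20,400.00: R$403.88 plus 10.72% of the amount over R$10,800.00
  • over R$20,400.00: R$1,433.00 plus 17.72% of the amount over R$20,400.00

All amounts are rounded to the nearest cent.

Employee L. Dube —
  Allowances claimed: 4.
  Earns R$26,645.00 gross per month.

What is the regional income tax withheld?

R$1,759.93

Regional Income Tax: taxable = R$26,645.00 − 4×R$1,100.00 = R$22,245.00
  R$1,433.00 + 17.72% × (R$22,245.00 − R$20,400.00) = R$1,433.00 + 17.72% × R$1,845.00 = R$1,759.93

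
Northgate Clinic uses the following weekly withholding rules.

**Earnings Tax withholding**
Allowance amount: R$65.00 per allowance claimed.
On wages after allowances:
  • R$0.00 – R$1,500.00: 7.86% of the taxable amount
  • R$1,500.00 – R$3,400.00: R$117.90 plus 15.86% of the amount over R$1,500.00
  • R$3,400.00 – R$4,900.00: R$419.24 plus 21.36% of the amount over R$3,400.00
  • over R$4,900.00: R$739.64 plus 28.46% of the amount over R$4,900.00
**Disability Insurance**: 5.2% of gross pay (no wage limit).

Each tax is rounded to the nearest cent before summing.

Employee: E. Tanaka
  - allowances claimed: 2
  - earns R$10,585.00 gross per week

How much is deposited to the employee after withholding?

R$7,713.99

Earnings Tax: taxable = R$10,585.00 − 2×R$65.00 = R$10,455.00
  R$739.64 + 28.46% × (R$10,455.00 − R$4,900.00) = R$739.64 + 28.46% × R$5,555.00 = R$2,320.59
Disability Insurance: 5.2% × R$10,585.00 = R$550.42
Total withheld: R$2,320.59 + R$550.42 = R$2,871.01
Net pay: R$10,585.00 − R$2,871.01 = R$7,713.99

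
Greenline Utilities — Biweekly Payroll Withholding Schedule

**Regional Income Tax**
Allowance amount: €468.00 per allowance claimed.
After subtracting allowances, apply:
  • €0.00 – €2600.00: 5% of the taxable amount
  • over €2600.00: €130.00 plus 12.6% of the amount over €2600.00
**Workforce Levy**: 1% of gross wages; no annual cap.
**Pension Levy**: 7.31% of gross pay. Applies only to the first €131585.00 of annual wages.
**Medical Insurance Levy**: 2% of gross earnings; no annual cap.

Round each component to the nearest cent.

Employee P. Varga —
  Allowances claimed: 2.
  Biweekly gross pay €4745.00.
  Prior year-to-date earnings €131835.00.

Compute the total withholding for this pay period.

Regional Income Tax: taxable = €4745.00 − 2×€468.00 = €3809.00
  €130.00 + 12.6% × (€3809.00 − €2600.00) = €130.00 + 12.6% × €1209.00 = €282.33
Workforce Levy: 1% × €4745.00 = €47.45
Pension Levy: YTD €131835.00 ≥ cap €131585.00 → €0.00
Medical Insurance Levy: 2% × €4745.00 = €94.90
Total: €282.33 + €47.45 + €0.00 + €94.90 = €424.68

€424.68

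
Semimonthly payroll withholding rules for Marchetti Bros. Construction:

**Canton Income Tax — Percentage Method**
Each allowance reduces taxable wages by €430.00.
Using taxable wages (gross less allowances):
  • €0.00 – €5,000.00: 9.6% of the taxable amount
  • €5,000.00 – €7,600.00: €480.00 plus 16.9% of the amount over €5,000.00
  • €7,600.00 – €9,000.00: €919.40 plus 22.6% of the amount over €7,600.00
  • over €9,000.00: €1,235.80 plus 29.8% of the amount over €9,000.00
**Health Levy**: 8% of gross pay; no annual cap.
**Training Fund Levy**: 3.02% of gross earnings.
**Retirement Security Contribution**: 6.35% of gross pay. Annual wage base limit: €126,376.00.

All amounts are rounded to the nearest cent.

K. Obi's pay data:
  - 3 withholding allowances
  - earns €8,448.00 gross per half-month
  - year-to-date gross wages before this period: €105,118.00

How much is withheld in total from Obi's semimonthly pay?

€2,312.12

Canton Income Tax: taxable = €8,448.00 − 3×€430.00 = €7,158.00
  €480.00 + 16.9% × (€7,158.00 − €5,000.00) = €480.00 + 16.9% × €2,158.00 = €844.70
Health Levy: 8% × €8,448.00 = €675.84
Training Fund Levy: 3.02% × €8,448.00 = €255.13
Retirement Security Contribution: 6.35% × €8,448.00 = €536.45
Total: €844.70 + €675.84 + €255.13 + €536.45 = €2,312.12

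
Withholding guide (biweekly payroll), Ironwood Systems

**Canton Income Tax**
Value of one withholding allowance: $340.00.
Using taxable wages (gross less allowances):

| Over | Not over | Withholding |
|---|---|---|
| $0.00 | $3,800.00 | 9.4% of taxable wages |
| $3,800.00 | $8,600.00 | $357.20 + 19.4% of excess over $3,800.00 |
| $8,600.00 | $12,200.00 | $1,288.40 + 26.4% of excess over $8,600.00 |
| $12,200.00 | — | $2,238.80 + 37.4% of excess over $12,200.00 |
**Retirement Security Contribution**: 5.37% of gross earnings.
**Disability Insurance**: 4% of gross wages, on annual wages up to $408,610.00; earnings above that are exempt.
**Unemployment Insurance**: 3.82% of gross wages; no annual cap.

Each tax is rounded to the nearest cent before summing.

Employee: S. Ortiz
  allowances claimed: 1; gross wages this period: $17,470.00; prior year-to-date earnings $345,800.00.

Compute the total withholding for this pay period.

$6,386.91

Canton Income Tax: taxable = $17,470.00 − 1×$340.00 = $17,130.00
  $2,238.80 + 37.4% × ($17,130.00 − $12,200.00) = $2,238.80 + 37.4% × $4,930.00 = $4,082.62
Retirement Security Contribution: 5.37% × $17,470.00 = $938.14
Disability Insurance: 4% × $17,470.00 = $698.80
Unemployment Insurance: 3.82% × $17,470.00 = $667.35
Total: $4,082.62 + $938.14 + $698.80 + $667.35 = $6,386.91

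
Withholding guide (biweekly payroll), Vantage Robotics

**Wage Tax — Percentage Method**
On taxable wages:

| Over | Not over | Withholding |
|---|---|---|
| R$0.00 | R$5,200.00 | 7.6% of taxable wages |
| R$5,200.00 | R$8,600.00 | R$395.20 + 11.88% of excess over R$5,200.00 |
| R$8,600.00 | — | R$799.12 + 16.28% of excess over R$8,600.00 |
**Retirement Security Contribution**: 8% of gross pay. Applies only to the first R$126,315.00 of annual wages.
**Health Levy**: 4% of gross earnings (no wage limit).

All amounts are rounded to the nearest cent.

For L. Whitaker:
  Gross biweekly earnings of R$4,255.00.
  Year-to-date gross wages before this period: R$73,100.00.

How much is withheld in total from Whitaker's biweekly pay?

Wage Tax: taxable = R$4,255.00
  7.6% × R$4,255.00 = R$323.38
Retirement Security Contribution: 8% × R$4,255.00 = R$340.40
Health Levy: 4% × R$4,255.00 = R$170.20
Total: R$323.38 + R$340.40 + R$170.20 = R$833.98

R$833.98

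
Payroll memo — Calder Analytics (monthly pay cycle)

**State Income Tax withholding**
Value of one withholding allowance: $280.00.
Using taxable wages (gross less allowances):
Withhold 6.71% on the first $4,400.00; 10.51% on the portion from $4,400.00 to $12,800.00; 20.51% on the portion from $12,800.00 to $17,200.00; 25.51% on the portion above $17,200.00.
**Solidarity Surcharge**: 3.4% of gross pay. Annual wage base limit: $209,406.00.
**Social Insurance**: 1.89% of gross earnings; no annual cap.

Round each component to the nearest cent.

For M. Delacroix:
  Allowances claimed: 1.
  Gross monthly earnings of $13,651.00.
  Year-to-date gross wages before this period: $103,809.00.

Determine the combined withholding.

$2,017.32

State Income Tax: taxable = $13,651.00 − 1×$280.00 = $13,371.00
  $1,178.08 + 20.51% × ($13,371.00 − $12,800.00) = $1,178.08 + 20.51% × $571.00 = $1,295.19
Solidarity Surcharge: 3.4% × $13,651.00 = $464.13
Social Insurance: 1.89% × $13,651.00 = $258.00
Total: $1,295.19 + $464.13 + $258.00 = $2,017.32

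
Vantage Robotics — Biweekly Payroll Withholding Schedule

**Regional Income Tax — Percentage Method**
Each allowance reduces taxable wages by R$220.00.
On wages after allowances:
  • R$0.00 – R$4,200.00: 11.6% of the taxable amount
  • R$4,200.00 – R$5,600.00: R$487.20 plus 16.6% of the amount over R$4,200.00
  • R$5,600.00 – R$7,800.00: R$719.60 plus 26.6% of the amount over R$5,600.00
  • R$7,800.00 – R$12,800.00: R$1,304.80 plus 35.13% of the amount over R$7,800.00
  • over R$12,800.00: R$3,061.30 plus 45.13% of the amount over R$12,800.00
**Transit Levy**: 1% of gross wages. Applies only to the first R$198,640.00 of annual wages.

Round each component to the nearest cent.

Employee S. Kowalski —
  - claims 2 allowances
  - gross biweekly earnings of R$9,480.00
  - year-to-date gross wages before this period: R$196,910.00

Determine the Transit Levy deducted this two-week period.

Transit Levy: cap R$198,640.00 − YTD R$196,910.00 = R$1,730.00 subject; 1% × R$1,730.00 = R$17.30

R$17.30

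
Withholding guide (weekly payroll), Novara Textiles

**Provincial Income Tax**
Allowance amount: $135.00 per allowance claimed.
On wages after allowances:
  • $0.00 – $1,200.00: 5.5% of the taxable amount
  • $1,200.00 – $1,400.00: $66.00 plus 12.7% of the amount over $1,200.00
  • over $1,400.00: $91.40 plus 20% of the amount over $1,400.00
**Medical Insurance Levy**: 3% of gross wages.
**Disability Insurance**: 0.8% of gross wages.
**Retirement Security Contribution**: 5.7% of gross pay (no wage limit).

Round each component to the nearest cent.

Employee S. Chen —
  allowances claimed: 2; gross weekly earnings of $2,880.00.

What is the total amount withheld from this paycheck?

Provincial Income Tax: taxable = $2,880.00 − 2×$135.00 = $2,610.00
  $91.40 + 20% × ($2,610.00 − $1,400.00) = $91.40 + 20% × $1,210.00 = $333.40
Medical Insurance Levy: 3% × $2,880.00 = $86.40
Disability Insurance: 0.8% × $2,880.00 = $23.04
Retirement Security Contribution: 5.7% × $2,880.00 = $164.16
Total: $333.40 + $86.40 + $23.04 + $164.16 = $607.00

$607.00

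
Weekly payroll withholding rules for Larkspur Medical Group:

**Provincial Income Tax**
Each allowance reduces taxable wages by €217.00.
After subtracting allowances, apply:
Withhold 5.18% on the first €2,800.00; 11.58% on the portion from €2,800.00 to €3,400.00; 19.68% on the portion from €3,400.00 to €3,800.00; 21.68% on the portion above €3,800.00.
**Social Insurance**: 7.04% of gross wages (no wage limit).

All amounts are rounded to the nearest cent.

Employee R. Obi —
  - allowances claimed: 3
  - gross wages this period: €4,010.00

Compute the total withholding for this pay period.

€492.07

Provincial Income Tax: taxable = €4,010.00 − 3×€217.00 = €3,359.00
  €145.04 + 11.58% × (€3,359.00 − €2,800.00) = €145.04 + 11.58% × €559.00 = €209.77
Social Insurance: 7.04% × €4,010.00 = €282.30
Total: €209.77 + €282.30 = €492.07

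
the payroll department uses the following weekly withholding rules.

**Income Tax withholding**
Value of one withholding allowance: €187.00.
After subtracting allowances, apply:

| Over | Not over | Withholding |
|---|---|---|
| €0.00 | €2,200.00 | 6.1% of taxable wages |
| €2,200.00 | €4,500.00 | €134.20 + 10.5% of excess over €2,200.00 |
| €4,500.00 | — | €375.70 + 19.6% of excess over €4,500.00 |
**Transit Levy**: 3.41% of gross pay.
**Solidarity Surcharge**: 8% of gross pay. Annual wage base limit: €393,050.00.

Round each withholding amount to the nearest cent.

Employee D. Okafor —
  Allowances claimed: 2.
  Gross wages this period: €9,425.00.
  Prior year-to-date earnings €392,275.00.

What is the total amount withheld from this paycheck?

Income Tax: taxable = €9,425.00 − 2×€187.00 = €9,051.00
  €375.70 + 19.6% × (€9,051.00 − €4,500.00) = €375.70 + 19.6% × €4,551.00 = €1,267.70
Transit Levy: 3.41% × €9,425.00 = €321.39
Solidarity Surcharge: cap €393,050.00 − YTD €392,275.00 = €775.00 subject; 8% × €775.00 = €62.00
Total: €1,267.70 + €321.39 + €62.00 = €1,651.09

€1,651.09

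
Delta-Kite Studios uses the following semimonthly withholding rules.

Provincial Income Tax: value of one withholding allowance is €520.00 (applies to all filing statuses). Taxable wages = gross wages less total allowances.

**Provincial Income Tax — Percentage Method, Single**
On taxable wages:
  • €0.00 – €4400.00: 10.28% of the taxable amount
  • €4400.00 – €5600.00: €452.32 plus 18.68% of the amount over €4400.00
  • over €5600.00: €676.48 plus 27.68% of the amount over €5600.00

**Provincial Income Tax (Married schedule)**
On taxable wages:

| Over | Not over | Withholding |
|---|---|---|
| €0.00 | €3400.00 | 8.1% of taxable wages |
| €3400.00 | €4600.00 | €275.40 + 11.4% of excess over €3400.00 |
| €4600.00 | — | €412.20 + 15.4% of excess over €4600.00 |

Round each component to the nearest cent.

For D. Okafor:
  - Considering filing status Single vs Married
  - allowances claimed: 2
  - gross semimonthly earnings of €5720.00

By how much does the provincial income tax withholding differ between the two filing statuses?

€80.10

Provincial Income Tax (Single): taxable = €5720.00 − 2×€520.00 = €4680.00
  €452.32 + 18.68% × (€4680.00 − €4400.00) = €452.32 + 18.68% × €280.00 = €504.62
Provincial Income Tax (Married): taxable = €5720.00 − 2×€520.00 = €4680.00
  €412.20 + 15.4% × (€4680.00 − €4600.00) = €412.20 + 15.4% × €80.00 = €424.52
Difference: |€504.62 − €424.52| = €80.10 (higher under Single)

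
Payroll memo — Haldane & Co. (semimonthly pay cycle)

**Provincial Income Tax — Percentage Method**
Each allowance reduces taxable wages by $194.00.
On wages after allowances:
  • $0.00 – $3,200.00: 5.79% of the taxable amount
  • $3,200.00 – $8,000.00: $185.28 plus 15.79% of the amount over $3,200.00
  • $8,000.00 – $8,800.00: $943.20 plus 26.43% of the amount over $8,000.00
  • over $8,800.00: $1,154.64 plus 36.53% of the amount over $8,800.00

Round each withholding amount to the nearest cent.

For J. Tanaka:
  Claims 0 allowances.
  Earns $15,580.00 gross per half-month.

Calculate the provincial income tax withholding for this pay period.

$3,631.37

Provincial Income Tax: taxable = $15,580.00
  $1,154.64 + 36.53% × ($15,580.00 − $8,800.00) = $1,154.64 + 36.53% × $6,780.00 = $3,631.37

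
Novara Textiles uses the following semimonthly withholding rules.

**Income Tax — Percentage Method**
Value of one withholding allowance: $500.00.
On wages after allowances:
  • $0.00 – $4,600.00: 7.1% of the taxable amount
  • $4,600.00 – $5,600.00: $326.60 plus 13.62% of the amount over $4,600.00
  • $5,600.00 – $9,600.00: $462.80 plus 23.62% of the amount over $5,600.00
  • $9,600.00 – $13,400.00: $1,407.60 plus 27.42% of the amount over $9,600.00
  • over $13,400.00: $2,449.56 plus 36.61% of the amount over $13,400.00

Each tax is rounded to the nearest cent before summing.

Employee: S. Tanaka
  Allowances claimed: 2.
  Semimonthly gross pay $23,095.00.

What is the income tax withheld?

Income Tax: taxable = $23,095.00 − 2×$500.00 = $22,095.00
  $2,449.56 + 36.61% × ($22,095.00 − $13,400.00) = $2,449.56 + 36.61% × $8,695.00 = $5,632.80

$5,632.80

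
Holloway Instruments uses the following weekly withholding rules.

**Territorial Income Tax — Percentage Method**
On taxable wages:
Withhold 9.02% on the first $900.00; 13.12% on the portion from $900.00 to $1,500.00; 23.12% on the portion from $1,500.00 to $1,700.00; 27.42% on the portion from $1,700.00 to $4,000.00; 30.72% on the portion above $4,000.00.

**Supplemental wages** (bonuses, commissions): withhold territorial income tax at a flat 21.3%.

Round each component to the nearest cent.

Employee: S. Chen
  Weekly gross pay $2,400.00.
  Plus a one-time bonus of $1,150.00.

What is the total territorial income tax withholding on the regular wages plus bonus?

$643.03

Territorial Income Tax: taxable = $2,400.00
  $206.14 + 27.42% × ($2,400.00 − $1,700.00) = $206.14 + 27.42% × $700.00 = $398.08
Supplemental (21.3% flat on bonus): 21.3% × $1,150.00 = $244.95
Total territorial income tax: $398.08 + $244.95 = $643.03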